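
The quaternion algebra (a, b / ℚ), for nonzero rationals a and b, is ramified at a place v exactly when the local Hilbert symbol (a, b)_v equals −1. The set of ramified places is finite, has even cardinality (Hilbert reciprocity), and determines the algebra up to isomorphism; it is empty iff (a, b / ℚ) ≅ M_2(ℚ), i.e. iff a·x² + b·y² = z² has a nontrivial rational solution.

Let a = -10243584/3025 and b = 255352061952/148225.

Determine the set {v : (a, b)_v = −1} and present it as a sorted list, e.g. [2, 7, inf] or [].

Mod squares: a ≡ -494, b ≡ 533. Check v ∈ {∞, 2, 3, 5, 7, 11, 13, 19, 41}.
v=3: a=3^4·(≡1), b=3^4·(≡2) mod 3; (1|3)=+1, (2|3)=-1; (−1)^{4·4·1}·(+1)^4·(-1)^4 = +1.
v=11: a=11^-2·(≡4), b=11^-2·(≡5) mod 11; (4|11)=+1, (5|11)=+1; (−1)^{-2·-2·5}·(+1)^-2·(+1)^-2 = +1.
v=13: a=13^1·(≡3), b=13^1·(≡7) mod 13; (3|13)=+1, (7|13)=-1; (−1)^{1·1·6}·(+1)^1·(-1)^1 = -1.
v=∞: -494 < 0 and 533 > 0  ⇒  (a,b)_∞ = +1.
v=7: a=7^0·(≡6), b=7^-2·(≡1) mod 7; (6|7)=-1, (1|7)=+1; (−1)^{0·-2·3}·(-1)^-2·(+1)^0 = +1.
v=5: a=5^-2·(≡1), b=5^-2·(≡3) mod 5; (1|5)=+1, (3|5)=-1; (−1)^{-2·-2·2}·(+1)^-2·(-1)^-2 = +1.
v=41: a=41^0·(≡16), b=41^1·(≡14) mod 41; (16|41)=+1, (14|41)=-1; (−1)^{0·1·20}·(+1)^1·(-1)^0 = +1.
v=2: v_2(a)=9, v_2(b)=14; units ≡ 1, 5 (mod 8); ε·ε+αω+βω = 0·0+9·1+14·0 ≡ 1  ⇒  (a,b)_2 = -1.
v=19: a=19^1·(≡2), b=19^2·(≡5) mod 19; (2|19)=-1, (5|19)=+1; (−1)^{1·2·9}·(-1)^2·(+1)^1 = +1.
Ram(-494, 533) = {2, 13}; no ℚ_2-point on the conic.

[2, 13]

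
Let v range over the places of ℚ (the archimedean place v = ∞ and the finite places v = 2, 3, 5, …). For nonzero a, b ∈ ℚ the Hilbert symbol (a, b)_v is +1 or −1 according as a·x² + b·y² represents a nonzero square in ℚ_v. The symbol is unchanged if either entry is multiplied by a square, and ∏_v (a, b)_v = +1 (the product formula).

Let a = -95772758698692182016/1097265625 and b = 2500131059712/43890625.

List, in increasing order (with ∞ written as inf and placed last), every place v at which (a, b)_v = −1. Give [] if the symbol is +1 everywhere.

[2, 3]

(a, b) ≡ (-51, 16302) mod (ℚ^×)²; places V = {2, 3, 5, 7, 11, 13, 17, 19, 43, 53, ∞}.
(a,b)_∞: sgn(-51)=−, sgn(16302)=+, so +1.
(a,b)_43: α=2, u≡40; β=2, v≡27 (mod 43); (40|43)=+1, (27|43)=-1; sign (−1)^0·+1^2·-1^2 = +1.
(a,b)_2: α=22, β=11; u≡5, v≡7 (mod 8); ε(u)ε(v)=0·1, αω(v)=22·0, βω(u)=11·1; sum ≡ 1  ⇒  -1.
(a,b)_19: α=2, u≡17; β=1, v≡14 (mod 19); (17|19)=+1, (14|19)=-1; sign (−1)^0·+1^1·-1^2 = +1.
(a,b)_53: α=-2, u≡30; β=-2, v≡45 (mod 53); (30|53)=-1, (45|53)=-1; sign (−1)^0·-1^-2·-1^-2 = +1.
(a,b)_13: α=2, u≡4; β=1, v≡6 (mod 13); (4|13)=+1, (6|13)=-1; sign (−1)^0·+1^1·-1^2 = +1.
(a,b)_17: α=1, u≡7; β=0, v≡9 (mod 17); (7|17)=-1, (9|17)=+1; sign (−1)^0·-1^0·+1^1 = +1.
(a,b)_11: α=0, u≡5; β=1, v≡6 (mod 11); (5|11)=+1, (6|11)=-1; sign (−1)^0·+1^1·-1^0 = +1.
(a,b)_7: α=2, u≡6; β=0, v≡3 (mod 7); (6|7)=-1, (3|7)=-1; sign (−1)^0·-1^0·-1^2 = +1.
(a,b)_3: α=5, u≡1; β=5, v≡1 (mod 3); (1|3)=+1, (1|3)=+1; sign (−1)^1·+1^5·+1^5 = -1.
(a,b)_5: α=-8, u≡1; β=-6, v≡3 (mod 5); (1|5)=+1, (3|5)=-1; sign (−1)^0·+1^-6·-1^-8 = +1.
|Ram(-51, 16302)| = 2, even; anisotropic at {2, 3}.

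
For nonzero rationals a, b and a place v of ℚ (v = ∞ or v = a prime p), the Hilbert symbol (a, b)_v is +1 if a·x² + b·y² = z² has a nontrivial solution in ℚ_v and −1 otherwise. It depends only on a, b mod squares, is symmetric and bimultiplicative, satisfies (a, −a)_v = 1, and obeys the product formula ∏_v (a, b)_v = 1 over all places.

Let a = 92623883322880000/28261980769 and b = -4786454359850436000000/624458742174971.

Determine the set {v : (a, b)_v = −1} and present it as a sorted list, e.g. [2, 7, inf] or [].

Mod squares: a ≡ 247, b ≡ -11. Check v ∈ {∞, 2, 3, 5, 7, 11, 13, 17, 19, 29, 31}.
v=5: a=5^4·(≡2), b=5^6·(≡1) mod 5; (2|5)=-1, (1|5)=+1; (−1)^{4·6·2}·(-1)^6·(+1)^4 = +1.
v=∞: 247 > 0 and -11 < 0  ⇒  (a,b)_∞ = +1.
v=17: a=17^-2·(≡13), b=17^-4·(≡6) mod 17; (13|17)=+1, (6|17)=-1; (−1)^{-2·-4·8}·(+1)^-4·(-1)^-2 = +1.
v=11: a=11^-2·(≡5), b=11^-1·(≡10) mod 11; (5|11)=+1, (10|11)=-1; (−1)^{-2·-1·5}·(+1)^-1·(-1)^-2 = +1.
v=19: a=19^3·(≡14), b=19^4·(≡18) mod 19; (14|19)=-1, (18|19)=-1; (−1)^{3·4·9}·(-1)^4·(-1)^3 = -1.
v=29: a=29^-2·(≡10), b=29^-4·(≡26) mod 29; (10|29)=-1, (26|29)=-1; (−1)^{-2·-4·14}·(-1)^-4·(-1)^-2 = +1.
v=31: a=31^-2·(≡23), b=31^-2·(≡19) mod 31; (23|31)=-1, (19|31)=+1; (−1)^{-2·-2·15}·(-1)^-2·(+1)^-2 = +1.
v=13: a=13^3·(≡8), b=13^4·(≡5) mod 13; (8|13)=-1, (5|13)=-1; (−1)^{3·4·6}·(-1)^4·(-1)^3 = -1.
v=3: a=3^0·(≡1), b=3^8·(≡1) mod 3; (1|3)=+1, (1|3)=+1; (−1)^{0·8·1}·(+1)^8·(+1)^0 = +1.
v=2: v_2(a)=12, v_2(b)=8; units ≡ 7, 5 (mod 8); ε·ε+αω+βω = 1·0+12·1+8·0 ≡ 0  ⇒  (a,b)_2 = +1.
v=7: a=7^4·(≡2), b=7^2·(≡3) mod 7; (2|7)=+1, (3|7)=-1; (−1)^{4·2·3}·(+1)^2·(-1)^4 = +1.
Ram(247, -11) = {13, 19}; no ℚ_13-point on the conic.

[13, 19]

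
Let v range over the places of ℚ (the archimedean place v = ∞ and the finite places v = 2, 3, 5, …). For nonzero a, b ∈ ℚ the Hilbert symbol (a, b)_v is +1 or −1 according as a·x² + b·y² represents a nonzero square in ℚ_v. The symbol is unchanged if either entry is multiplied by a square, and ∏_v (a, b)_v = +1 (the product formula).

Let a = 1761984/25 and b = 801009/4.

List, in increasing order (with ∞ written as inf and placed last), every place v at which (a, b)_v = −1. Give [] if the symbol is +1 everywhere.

(a, b) ≡ (3059, 9889) mod (ℚ^×)²; places V = {2, 3, 5, 7, 11, 19, 23, 29, 31, ∞}.
(a,b)_29: α=0, u≡14; β=1, v≡25 (mod 29); (14|29)=-1, (25|29)=+1; sign (−1)^0·-1^1·+1^0 = -1.
(a,b)_11: α=0, u≡5; β=1, v≡8 (mod 11); (5|11)=+1, (8|11)=-1; sign (−1)^0·+1^1·-1^0 = +1.
(a,b)_5: α=-2, u≡4; β=0, v≡1 (mod 5); (4|5)=+1, (1|5)=+1; sign (−1)^0·+1^0·+1^-2 = +1.
(a,b)_23: α=1, u≡9; β=0, v≡20 (mod 23); (9|23)=+1, (20|23)=-1; sign (−1)^0·+1^0·-1^1 = -1.
(a,b)_19: α=1, u≡9; β=0, v≡16 (mod 19); (9|19)=+1, (16|19)=+1; sign (−1)^0·+1^0·+1^1 = +1.
(a,b)_∞: sgn(3059)=+, sgn(9889)=+, so +1.
(a,b)_3: α=2, u≡2; β=4, v≡1 (mod 3); (2|3)=-1, (1|3)=+1; sign (−1)^0·-1^4·+1^2 = +1.
(a,b)_7: α=1, u≡5; β=0, v≡5 (mod 7); (5|7)=-1, (5|7)=-1; sign (−1)^0·-1^0·-1^1 = -1.
(a,b)_31: α=0, u≡30; β=1, v≡4 (mod 31); (30|31)=-1, (4|31)=+1; sign (−1)^0·-1^1·+1^0 = -1.
(a,b)_2: α=6, β=-2; u≡3, v≡1 (mod 8); ε(u)ε(v)=1·0, αω(v)=6·0, βω(u)=-2·1; sum ≡ 0  ⇒  +1.
(3059, 9889 / ℚ) ramifies at {7, 23, 29, 31}: a division algebra.

[7, 23, 29, 31]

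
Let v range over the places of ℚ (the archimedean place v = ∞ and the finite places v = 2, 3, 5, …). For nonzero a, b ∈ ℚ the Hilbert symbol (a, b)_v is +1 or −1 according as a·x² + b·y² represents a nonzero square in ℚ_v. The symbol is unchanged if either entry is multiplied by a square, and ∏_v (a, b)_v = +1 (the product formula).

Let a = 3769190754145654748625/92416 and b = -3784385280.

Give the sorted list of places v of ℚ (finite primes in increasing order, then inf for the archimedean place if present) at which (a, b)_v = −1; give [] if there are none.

[13, 17, 41, 43]

Mod squares: a ≡ 142545, b ≡ -7995. Check v ∈ {∞, 2, 3, 5, 11, 13, 17, 19, 41, 43}.
v=17: a=17^1·(≡1), b=17^0·(≡3) mod 17; (1|17)=+1, (3|17)=-1; (−1)^{1·0·8}·(+1)^0·(-1)^1 = -1.
v=11: a=11^2·(≡10), b=11^0·(≡6) mod 11; (10|11)=-1, (6|11)=-1; (−1)^{2·0·5}·(-1)^0·(-1)^2 = +1.
v=13: a=13^3·(≡2), b=13^1·(≡9) mod 13; (2|13)=-1, (9|13)=+1; (−1)^{3·1·6}·(-1)^1·(+1)^3 = -1.
v=43: a=43^5·(≡11), b=43^2·(≡37) mod 43; (11|43)=+1, (37|43)=-1; (−1)^{5·2·21}·(+1)^2·(-1)^5 = -1.
v=2: v_2(a)=-8, v_2(b)=8; units ≡ 1, 5 (mod 8); ε·ε+αω+βω = 0·0+-8·1+8·0 ≡ 0  ⇒  (a,b)_2 = +1.
v=41: a=41^2·(≡12), b=41^1·(≡31) mod 41; (12|41)=-1, (31|41)=+1; (−1)^{2·1·20}·(-1)^1·(+1)^2 = -1.
v=19: a=19^-2·(≡1), b=19^0·(≡7) mod 19; (1|19)=+1, (7|19)=+1; (−1)^{-2·0·9}·(+1)^0·(+1)^-2 = +1.
v=5: a=5^3·(≡4), b=5^1·(≡4) mod 5; (4|5)=+1, (4|5)=+1; (−1)^{3·1·2}·(+1)^1·(+1)^3 = +1.
v=∞: 142545 > 0 and -7995 < 0  ⇒  (a,b)_∞ = +1.
v=3: a=3^3·(≡1), b=3^1·(≡2) mod 3; (1|3)=+1, (2|3)=-1; (−1)^{3·1·1}·(+1)^1·(-1)^3 = +1.
|Ram(142545, -7995)| = 4, even; anisotropic at {13, 17, 41, 43}.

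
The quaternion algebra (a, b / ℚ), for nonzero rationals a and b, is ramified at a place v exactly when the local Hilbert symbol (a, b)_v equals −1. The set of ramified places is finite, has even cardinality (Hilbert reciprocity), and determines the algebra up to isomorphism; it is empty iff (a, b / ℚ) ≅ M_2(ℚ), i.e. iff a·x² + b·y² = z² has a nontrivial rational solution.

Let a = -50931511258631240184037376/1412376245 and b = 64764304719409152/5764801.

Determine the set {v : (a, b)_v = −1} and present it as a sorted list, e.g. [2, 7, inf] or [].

[2, 5]

(a, b) ≡ (-205, 247) mod (ℚ^×)²; places V = {2, 3, 5, 7, 11, 13, 17, 19, 41, ∞}.
(a,b)_17: α=2, u≡1; β=2, v≡15 (mod 17); (1|17)=+1, (15|17)=+1; sign (−1)^0·+1^2·+1^2 = +1.
(a,b)_3: α=0, u≡2; β=2, v≡1 (mod 3); (2|3)=-1, (1|3)=+1; sign (−1)^0·-1^2·+1^0 = +1.
(a,b)_7: α=-10, u≡3; β=-8, v≡4 (mod 7); (3|7)=-1, (4|7)=+1; sign (−1)^0·-1^-8·+1^-10 = +1.
(a,b)_13: α=2, u≡9; β=1, v≡11 (mod 13); (9|13)=+1, (11|13)=-1; sign (−1)^0·+1^1·-1^2 = +1.
(a,b)_11: α=6, u≡3; β=4, v≡1 (mod 11); (3|11)=+1, (1|11)=+1; sign (−1)^0·+1^4·+1^6 = +1.
(a,b)_∞: sgn(-205)=−, sgn(247)=+, so +1.
(a,b)_5: α=-1, u≡1; β=0, v≡2 (mod 5); (1|5)=+1, (2|5)=-1; sign (−1)^0·+1^0·-1^-1 = -1.
(a,b)_19: α=4, u≡1; β=1, v≡10 (mod 19); (1|19)=+1, (10|19)=-1; sign (−1)^0·+1^1·-1^4 = +1.
(a,b)_2: α=16, β=12; u≡3, v≡7 (mod 8); ε(u)ε(v)=1·1, αω(v)=16·0, βω(u)=12·1; sum ≡ 1  ⇒  -1.
(a,b)_41: α=3, u≡39; β=2, v≡31 (mod 41); (39|41)=+1, (31|41)=+1; sign (−1)^0·+1^2·+1^3 = +1.
(-205, 247 / ℚ) ramifies at {2, 5}: a division algebra.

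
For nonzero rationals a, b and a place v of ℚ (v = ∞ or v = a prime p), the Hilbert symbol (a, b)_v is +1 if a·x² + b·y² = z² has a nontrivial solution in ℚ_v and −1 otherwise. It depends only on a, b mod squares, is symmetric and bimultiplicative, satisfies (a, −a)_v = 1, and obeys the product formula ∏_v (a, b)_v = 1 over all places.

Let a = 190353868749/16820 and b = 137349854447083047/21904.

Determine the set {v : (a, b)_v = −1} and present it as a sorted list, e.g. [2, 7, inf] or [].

[5, 19]

(a, b) ≡ (1652145, 4807) mod (ℚ^×)²; places V = {2, 3, 5, 7, 11, 17, 19, 23, 29, 31, 37, ∞}.
(a,b)_5: α=-1, u≡1; β=0, v≡3 (mod 5); (1|5)=+1, (3|5)=-1; sign (−1)^0·+1^0·-1^-1 = -1.
(a,b)_17: α=1, u≡9; β=2, v≡8 (mod 17); (9|17)=+1, (8|17)=+1; sign (−1)^0·+1^2·+1^1 = +1.
(a,b)_23: α=2, u≡6; β=3, v≡16 (mod 23); (6|23)=+1, (16|23)=+1; sign (−1)^0·+1^3·+1^2 = +1.
(a,b)_37: α=0, u≡4; β=-2, v≡25 (mod 37); (4|37)=+1, (25|37)=+1; sign (−1)^0·+1^-2·+1^0 = +1.
(a,b)_11: α=3, u≡4; β=1, v≡10 (mod 11); (4|11)=+1, (10|11)=-1; sign (−1)^1·+1^1·-1^3 = +1.
(a,b)_2: α=-2, β=-4; u≡1, v≡7 (mod 8); ε(u)ε(v)=0·1, αω(v)=-2·0, βω(u)=-4·0; sum ≡ 0  ⇒  +1.
(a,b)_19: α=1, u≡5; β=1, v≡6 (mod 19); (5|19)=+1, (6|19)=+1; sign (−1)^1·+1^1·+1^1 = -1.
(a,b)_29: α=-2, u≡11; β=0, v≡1 (mod 29); (11|29)=-1, (1|29)=+1; sign (−1)^0·-1^0·+1^-2 = +1.
(a,b)_∞: sgn(1652145)=+, sgn(4807)=+, so +1.
(a,b)_3: α=3, u≡2; β=4, v≡1 (mod 3); (2|3)=-1, (1|3)=+1; sign (−1)^0·-1^4·+1^3 = +1.
(a,b)_7: α=0, u≡5; β=4, v≡5 (mod 7); (5|7)=-1, (5|7)=-1; sign (−1)^0·-1^4·-1^0 = +1.
(a,b)_31: α=1, u≡15; β=2, v≡9 (mod 31); (15|31)=-1, (9|31)=+1; sign (−1)^0·-1^2·+1^1 = +1.
|Ram(1652145, 4807)| = 2, even; anisotropic at {5, 19}.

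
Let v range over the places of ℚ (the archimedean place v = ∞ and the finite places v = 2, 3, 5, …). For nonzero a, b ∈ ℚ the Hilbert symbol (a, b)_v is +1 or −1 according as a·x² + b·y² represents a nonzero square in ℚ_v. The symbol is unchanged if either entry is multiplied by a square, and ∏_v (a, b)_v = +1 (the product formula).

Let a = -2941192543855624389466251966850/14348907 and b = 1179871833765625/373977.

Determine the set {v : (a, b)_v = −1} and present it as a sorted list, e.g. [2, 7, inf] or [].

Mod squares: a ≡ -102, b ≡ 4295577. Check v ∈ {∞, 2, 3, 5, 7, 11, 13, 17, 19, 31, 41}.
v=41: a=41^2·(≡8), b=41^0·(≡22) mod 41; (8|41)=+1, (22|41)=-1; (−1)^{2·0·20}·(+1)^0·(-1)^2 = +1.
v=13: a=13^6·(≡8), b=13^3·(≡11) mod 13; (8|13)=-1, (11|13)=-1; (−1)^{6·3·6}·(-1)^3·(-1)^6 = -1.
v=2: v_2(a)=1, v_2(b)=0; units ≡ 5, 1 (mod 8); ε·ε+αω+βω = 0·0+1·0+0·1 ≡ 0  ⇒  (a,b)_2 = +1.
v=3: a=3^-15·(≡2), b=3^-9·(≡1) mod 3; (2|3)=-1, (1|3)=+1; (−1)^{-15·-9·1}·(-1)^-9·(+1)^-15 = +1.
v=5: a=5^2·(≡3), b=5^6·(≡3) mod 5; (3|5)=-1, (3|5)=-1; (−1)^{2·6·2}·(-1)^6·(-1)^2 = +1.
v=∞: -102 < 0 and 4295577 > 0  ⇒  (a,b)_∞ = +1.
v=17: a=17^3·(≡10), b=17^1·(≡11) mod 17; (10|17)=-1, (11|17)=-1; (−1)^{3·1·8}·(-1)^1·(-1)^3 = +1.
v=31: a=31^2·(≡22), b=31^1·(≡9) mod 31; (22|31)=-1, (9|31)=+1; (−1)^{2·1·15}·(-1)^1·(+1)^2 = -1.
v=11: a=11^6·(≡6), b=11^3·(≡2) mod 11; (6|11)=-1, (2|11)=-1; (−1)^{6·3·5}·(-1)^3·(-1)^6 = -1.
v=19: a=19^2·(≡13), b=19^-1·(≡3) mod 19; (13|19)=-1, (3|19)=-1; (−1)^{2·-1·9}·(-1)^-1·(-1)^2 = -1.
v=7: a=7^4·(≡6), b=7^2·(≡6) mod 7; (6|7)=-1, (6|7)=-1; (−1)^{4·2·3}·(-1)^2·(-1)^4 = +1.
|Ram(-102, 4295577)| = 4, even; anisotropic at {11, 13, 19, 31}.

[11, 13, 19, 31]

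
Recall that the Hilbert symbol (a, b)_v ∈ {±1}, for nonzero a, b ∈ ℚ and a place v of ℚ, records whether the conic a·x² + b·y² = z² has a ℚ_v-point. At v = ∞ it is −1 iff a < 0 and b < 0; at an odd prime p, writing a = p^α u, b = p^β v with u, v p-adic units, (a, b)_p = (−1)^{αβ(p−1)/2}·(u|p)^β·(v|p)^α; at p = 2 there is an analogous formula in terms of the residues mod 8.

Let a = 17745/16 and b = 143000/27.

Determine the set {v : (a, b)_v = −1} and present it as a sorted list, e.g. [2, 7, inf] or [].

[3, 5, 7, 11]

Mod squares: a ≡ 105, b ≡ 4290. Check v ∈ {∞, 2, 3, 5, 7, 11, 13}.
v=13: a=13^2·(≡9), b=13^1·(≡2) mod 13; (9|13)=+1, (2|13)=-1; (−1)^{2·1·6}·(+1)^1·(-1)^2 = +1.
v=5: a=5^1·(≡4), b=5^3·(≡2) mod 5; (4|5)=+1, (2|5)=-1; (−1)^{1·3·2}·(+1)^3·(-1)^1 = -1.
v=7: a=7^1·(≡4), b=7^0·(≡3) mod 7; (4|7)=+1, (3|7)=-1; (−1)^{1·0·3}·(+1)^0·(-1)^1 = -1.
v=3: a=3^1·(≡2), b=3^-3·(≡2) mod 3; (2|3)=-1, (2|3)=-1; (−1)^{1·-3·1}·(-1)^-3·(-1)^1 = -1.
v=11: a=11^0·(≡7), b=11^1·(≡4) mod 11; (7|11)=-1, (4|11)=+1; (−1)^{0·1·5}·(-1)^1·(+1)^0 = -1.
v=2: v_2(a)=-4, v_2(b)=3; units ≡ 1, 1 (mod 8); ε·ε+αω+βω = 0·0+-4·0+3·0 ≡ 0  ⇒  (a,b)_2 = +1.
v=∞: 105 > 0 and 4290 > 0  ⇒  (a,b)_∞ = +1.
|Ram(105, 4290)| = 4, even; anisotropic at {3, 5, 7, 11}.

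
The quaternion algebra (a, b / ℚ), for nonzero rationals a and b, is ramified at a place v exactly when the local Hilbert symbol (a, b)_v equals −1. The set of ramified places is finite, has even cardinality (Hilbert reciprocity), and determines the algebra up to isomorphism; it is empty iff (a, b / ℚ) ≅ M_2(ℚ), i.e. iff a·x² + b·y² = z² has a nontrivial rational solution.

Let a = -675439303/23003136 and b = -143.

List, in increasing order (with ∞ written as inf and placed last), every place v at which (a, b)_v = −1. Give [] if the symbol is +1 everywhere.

Mod squares: a ≡ -273, b ≡ -143. Check v ∈ {∞, 2, 3, 7, 11, 13, 19, 47}.
v=11: a=11^2·(≡8), b=11^1·(≡9) mod 11; (8|11)=-1, (9|11)=+1; (−1)^{2·1·5}·(-1)^1·(+1)^2 = -1.
v=19: a=19^2·(≡3), b=19^0·(≡9) mod 19; (3|19)=-1, (9|19)=+1; (−1)^{2·0·9}·(-1)^0·(+1)^2 = +1.
v=7: a=7^1·(≡5), b=7^0·(≡4) mod 7; (5|7)=-1, (4|7)=+1; (−1)^{1·0·3}·(-1)^0·(+1)^1 = +1.
v=3: a=3^-3·(≡2), b=3^0·(≡1) mod 3; (2|3)=-1, (1|3)=+1; (−1)^{-3·0·1}·(-1)^0·(+1)^-3 = +1.
v=2: v_2(a)=-16, v_2(b)=0; units ≡ 7, 1 (mod 8); ε·ε+αω+βω = 1·0+-16·0+0·0 ≡ 0  ⇒  (a,b)_2 = +1.
v=∞: -273 < 0 and -143 < 0  ⇒  (a,b)_∞ = -1.
v=13: a=13^-1·(≡11), b=13^1·(≡2) mod 13; (11|13)=-1, (2|13)=-1; (−1)^{-1·1·6}·(-1)^1·(-1)^-1 = +1.
v=47: a=47^2·(≡36), b=47^0·(≡45) mod 47; (36|47)=+1, (45|47)=-1; (−1)^{2·0·23}·(+1)^0·(-1)^2 = +1.
(-273, -143 / ℚ) ramifies at {11, ∞}: a division algebra.

[11, inf]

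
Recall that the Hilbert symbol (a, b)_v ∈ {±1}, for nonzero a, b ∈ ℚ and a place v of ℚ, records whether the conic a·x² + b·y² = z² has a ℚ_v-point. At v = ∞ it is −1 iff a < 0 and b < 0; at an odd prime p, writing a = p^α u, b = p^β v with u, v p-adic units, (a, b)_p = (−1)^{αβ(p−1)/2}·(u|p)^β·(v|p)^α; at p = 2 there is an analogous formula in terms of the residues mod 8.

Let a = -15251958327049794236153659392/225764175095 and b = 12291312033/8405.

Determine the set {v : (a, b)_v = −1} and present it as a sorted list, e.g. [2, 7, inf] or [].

[7, 11, 19, 23]

Mod squares: a ≡ -504735, b ≡ 26565. Check v ∈ {∞, 2, 3, 5, 7, 11, 13, 19, 23, 29, 41}.
v=23: a=23^3·(≡15), b=23^1·(≡17) mod 23; (15|23)=-1, (17|23)=-1; (−1)^{3·1·11}·(-1)^1·(-1)^3 = -1.
v=5: a=5^-1·(≡2), b=5^-1·(≡3) mod 5; (2|5)=-1, (3|5)=-1; (−1)^{-1·-1·2}·(-1)^-1·(-1)^-1 = +1.
v=2: v_2(a)=16, v_2(b)=0; units ≡ 1, 5 (mod 8); ε·ε+αω+βω = 0·0+16·1+0·0 ≡ 0  ⇒  (a,b)_2 = +1.
v=29: a=29^-2·(≡17), b=29^0·(≡6) mod 29; (17|29)=-1, (6|29)=+1; (−1)^{-2·0·14}·(-1)^0·(+1)^-2 = +1.
v=41: a=41^-4·(≡21), b=41^-2·(≡3) mod 41; (21|41)=+1, (3|41)=-1; (−1)^{-4·-2·20}·(+1)^-2·(-1)^-4 = +1.
v=∞: -504735 < 0 and 26565 > 0  ⇒  (a,b)_∞ = +1.
v=13: a=13^6·(≡4), b=13^4·(≡2) mod 13; (4|13)=+1, (2|13)=-1; (−1)^{6·4·6}·(+1)^4·(-1)^6 = +1.
v=19: a=19^-1·(≡7), b=19^0·(≡18) mod 19; (7|19)=+1, (18|19)=-1; (−1)^{-1·0·9}·(+1)^0·(-1)^-1 = -1.
v=7: a=7^5·(≡1), b=7^1·(≡1) mod 7; (1|7)=+1, (1|7)=+1; (−1)^{5·1·3}·(+1)^1·(+1)^5 = -1.
v=3: a=3^11·(≡1), b=3^5·(≡2) mod 3; (1|3)=+1, (2|3)=-1; (−1)^{11·5·1}·(+1)^5·(-1)^11 = +1.
v=11: a=11^3·(≡7), b=11^1·(≡2) mod 11; (7|11)=-1, (2|11)=-1; (−1)^{3·1·5}·(-1)^1·(-1)^3 = -1.
Ram(-504735, 26565) = {7, 11, 19, 23}; no ℚ_7-point on the conic.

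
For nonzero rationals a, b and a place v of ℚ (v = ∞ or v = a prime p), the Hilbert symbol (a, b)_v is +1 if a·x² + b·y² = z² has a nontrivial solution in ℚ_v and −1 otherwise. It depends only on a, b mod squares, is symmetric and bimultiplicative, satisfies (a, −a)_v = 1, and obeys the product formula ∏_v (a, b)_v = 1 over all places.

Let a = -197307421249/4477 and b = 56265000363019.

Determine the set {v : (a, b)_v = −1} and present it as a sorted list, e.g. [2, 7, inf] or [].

[2, 7, 17, 29]

Mod squares: a ≡ -37, b ≡ 3451. Check v ∈ {∞, 2, 7, 11, 17, 29, 37, 53}.
v=53: a=53^2·(≡15), b=53^0·(≡17) mod 53; (15|53)=+1, (17|53)=+1; (−1)^{2·0·26}·(+1)^0·(+1)^2 = +1.
v=17: a=17^4·(≡6), b=17^3·(≡8) mod 17; (6|17)=-1, (8|17)=+1; (−1)^{4·3·8}·(-1)^3·(+1)^4 = -1.
v=11: a=11^-2·(≡10), b=11^0·(≡8) mod 11; (10|11)=-1, (8|11)=-1; (−1)^{-2·0·5}·(-1)^0·(-1)^-2 = +1.
v=∞: -37 < 0 and 3451 > 0  ⇒  (a,b)_∞ = +1.
v=29: a=29^2·(≡3), b=29^3·(≡17) mod 29; (3|29)=-1, (17|29)=-1; (−1)^{2·3·14}·(-1)^3·(-1)^2 = -1.
v=37: a=37^-1·(≡1), b=37^2·(≡1) mod 37; (1|37)=+1, (1|37)=+1; (−1)^{-1·2·18}·(+1)^2·(+1)^-1 = +1.
v=2: v_2(a)=0, v_2(b)=0; units ≡ 3, 3 (mod 8); ε·ε+αω+βω = 1·1+0·1+0·1 ≡ 1  ⇒  (a,b)_2 = -1.
v=7: a=7^0·(≡5), b=7^3·(≡3) mod 7; (5|7)=-1, (3|7)=-1; (−1)^{0·3·3}·(-1)^3·(-1)^0 = -1.
Ram(-37, 3451) = {2, 7, 17, 29}; no ℚ_2-point on the conic.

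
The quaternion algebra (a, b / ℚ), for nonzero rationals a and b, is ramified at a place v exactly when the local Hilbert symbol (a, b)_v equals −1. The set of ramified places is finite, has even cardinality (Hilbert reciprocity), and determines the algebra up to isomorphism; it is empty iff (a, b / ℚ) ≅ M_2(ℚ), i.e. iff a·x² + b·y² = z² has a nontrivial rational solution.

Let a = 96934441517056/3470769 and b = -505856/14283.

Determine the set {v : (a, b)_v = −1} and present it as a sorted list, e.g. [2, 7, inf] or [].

[2, 29]

(a, b) ≡ (6061, -1482) mod (ℚ^×)²; places V = {2, 3, 11, 13, 19, 23, 29, ∞}.
(a,b)_3: α=-8, u≡1; β=-3, v≡1 (mod 3); (1|3)=+1, (1|3)=+1; sign (−1)^0·+1^-3·+1^-8 = +1.
(a,b)_19: α=3, u≡8; β=1, v≡1 (mod 19); (8|19)=-1, (1|19)=+1; sign (−1)^1·-1^1·+1^3 = +1.
(a,b)_29: α=1, u≡22; β=0, v≡11 (mod 29); (22|29)=+1, (11|29)=-1; sign (−1)^0·+1^0·-1^1 = -1.
(a,b)_11: α=1, u≡4; β=0, v≡9 (mod 11); (4|11)=+1, (9|11)=+1; sign (−1)^0·+1^0·+1^1 = +1.
(a,b)_∞: sgn(6061)=+, sgn(-1482)=−, so +1.
(a,b)_23: α=-2, u≡16; β=-2, v≡13 (mod 23); (16|23)=+1, (13|23)=+1; sign (−1)^0·+1^-2·+1^-2 = +1.
(a,b)_13: α=2, u≡3; β=1, v≡4 (mod 13); (3|13)=+1, (4|13)=+1; sign (−1)^0·+1^1·+1^2 = +1.
(a,b)_2: α=18, β=11; u≡5, v≡3 (mod 8); ε(u)ε(v)=0·1, αω(v)=18·1, βω(u)=11·1; sum ≡ 1  ⇒  -1.
|Ram(6061, -1482)| = 2, even; anisotropic at {2, 29}.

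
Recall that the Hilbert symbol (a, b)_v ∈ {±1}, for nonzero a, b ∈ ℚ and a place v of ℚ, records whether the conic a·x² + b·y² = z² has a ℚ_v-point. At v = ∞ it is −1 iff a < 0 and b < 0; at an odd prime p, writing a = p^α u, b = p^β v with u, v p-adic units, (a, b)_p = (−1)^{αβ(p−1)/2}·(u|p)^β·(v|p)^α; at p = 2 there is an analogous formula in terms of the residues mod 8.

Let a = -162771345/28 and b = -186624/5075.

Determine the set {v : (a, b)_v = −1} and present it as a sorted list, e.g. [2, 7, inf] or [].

[5, 7, 11, inf]

Mod squares: a ≡ -150535, b ≡ -203. Check v ∈ {∞, 2, 3, 5, 7, 11, 17, 23, 29}.
v=2: v_2(a)=-2, v_2(b)=8; units ≡ 1, 5 (mod 8); ε·ε+αω+βω = 0·0+-2·1+8·0 ≡ 0  ⇒  (a,b)_2 = +1.
v=29: a=29^2·(≡28), b=29^-1·(≡20) mod 29; (28|29)=+1, (20|29)=+1; (−1)^{2·-1·14}·(+1)^-1·(+1)^2 = +1.
v=3: a=3^2·(≡2), b=3^6·(≡1) mod 3; (2|3)=-1, (1|3)=+1; (−1)^{2·6·1}·(-1)^6·(+1)^2 = +1.
v=11: a=11^1·(≡6), b=11^0·(≡6) mod 11; (6|11)=-1, (6|11)=-1; (−1)^{1·0·5}·(-1)^0·(-1)^1 = -1.
v=∞: -150535 < 0 and -203 < 0  ⇒  (a,b)_∞ = -1.
v=7: a=7^-1·(≡3), b=7^-1·(≡6) mod 7; (3|7)=-1, (6|7)=-1; (−1)^{-1·-1·3}·(-1)^-1·(-1)^-1 = -1.
v=17: a=17^1·(≡16), b=17^0·(≡4) mod 17; (16|17)=+1, (4|17)=+1; (−1)^{1·0·8}·(+1)^0·(+1)^1 = +1.
v=5: a=5^1·(≡2), b=5^-2·(≡2) mod 5; (2|5)=-1, (2|5)=-1; (−1)^{1·-2·2}·(-1)^-2·(-1)^1 = -1.
v=23: a=23^1·(≡17), b=23^0·(≡6) mod 23; (17|23)=-1, (6|23)=+1; (−1)^{1·0·11}·(-1)^0·(+1)^1 = +1.
Ram(-150535, -203) = {5, 7, 11, ∞}; no ℚ_5-point on the conic.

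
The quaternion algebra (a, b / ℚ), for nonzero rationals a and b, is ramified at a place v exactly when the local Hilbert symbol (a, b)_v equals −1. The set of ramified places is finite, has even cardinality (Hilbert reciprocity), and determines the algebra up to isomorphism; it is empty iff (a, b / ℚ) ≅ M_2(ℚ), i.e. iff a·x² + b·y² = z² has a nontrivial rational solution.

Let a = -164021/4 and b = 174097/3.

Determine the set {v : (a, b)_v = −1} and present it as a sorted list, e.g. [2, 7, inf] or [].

Mod squares: a ≡ -164021, b ≡ 10659. Check v ∈ {∞, 2, 3, 7, 11, 13, 17, 19, 31, 37}.
v=3: a=3^0·(≡1), b=3^-1·(≡1) mod 3; (1|3)=+1, (1|3)=+1; (−1)^{0·-1·1}·(+1)^-1·(+1)^0 = +1.
v=∞: -164021 < 0 and 10659 > 0  ⇒  (a,b)_∞ = +1.
v=13: a=13^1·(≡8), b=13^0·(≡9) mod 13; (8|13)=-1, (9|13)=+1; (−1)^{1·0·6}·(-1)^0·(+1)^1 = +1.
v=2: v_2(a)=-2, v_2(b)=0; units ≡ 3, 3 (mod 8); ε·ε+αω+βω = 1·1+-2·1+0·1 ≡ 1  ⇒  (a,b)_2 = -1.
v=7: a=7^0·(≡6), b=7^2·(≡6) mod 7; (6|7)=-1, (6|7)=-1; (−1)^{0·2·3}·(-1)^2·(-1)^0 = +1.
v=17: a=17^0·(≡3), b=17^1·(≡8) mod 17; (3|17)=-1, (8|17)=+1; (−1)^{0·1·8}·(-1)^1·(+1)^0 = -1.
v=11: a=11^1·(≡4), b=11^1·(≡3) mod 11; (4|11)=+1, (3|11)=+1; (−1)^{1·1·5}·(+1)^1·(+1)^1 = -1.
v=37: a=37^1·(≡11), b=37^0·(≡4) mod 37; (11|37)=+1, (4|37)=+1; (−1)^{1·0·18}·(+1)^0·(+1)^1 = +1.
v=19: a=19^0·(≡11), b=19^1·(≡8) mod 19; (11|19)=+1, (8|19)=-1; (−1)^{0·1·9}·(+1)^1·(-1)^0 = +1.
v=31: a=31^1·(≡18), b=31^0·(≡21) mod 31; (18|31)=+1, (21|31)=-1; (−1)^{1·0·15}·(+1)^0·(-1)^1 = -1.
|Ram(-164021, 10659)| = 4, even; anisotropic at {2, 11, 17, 31}.

[2, 11, 17, 31]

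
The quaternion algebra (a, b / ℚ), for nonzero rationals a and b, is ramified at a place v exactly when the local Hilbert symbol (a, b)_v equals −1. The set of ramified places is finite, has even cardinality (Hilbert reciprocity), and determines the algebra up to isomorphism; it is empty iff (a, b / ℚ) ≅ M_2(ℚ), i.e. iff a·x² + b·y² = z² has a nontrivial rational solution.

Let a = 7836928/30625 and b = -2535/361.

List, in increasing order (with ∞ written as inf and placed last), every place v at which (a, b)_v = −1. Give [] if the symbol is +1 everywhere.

Mod squares: a ≡ 253, b ≡ -15. Check v ∈ {∞, 2, 3, 5, 7, 11, 13, 19, 23}.
v=2: v_2(a)=8, v_2(b)=0; units ≡ 5, 1 (mod 8); ε·ε+αω+βω = 0·0+8·0+0·1 ≡ 0  ⇒  (a,b)_2 = +1.
v=3: a=3^0·(≡1), b=3^1·(≡1) mod 3; (1|3)=+1, (1|3)=+1; (−1)^{0·1·1}·(+1)^1·(+1)^0 = +1.
v=13: a=13^0·(≡6), b=13^2·(≡5) mod 13; (6|13)=-1, (5|13)=-1; (−1)^{0·2·6}·(-1)^2·(-1)^0 = +1.
v=5: a=5^-4·(≡2), b=5^1·(≡3) mod 5; (2|5)=-1, (3|5)=-1; (−1)^{-4·1·2}·(-1)^1·(-1)^-4 = -1.
v=11: a=11^3·(≡3), b=11^0·(≡8) mod 11; (3|11)=+1, (8|11)=-1; (−1)^{3·0·5}·(+1)^0·(-1)^3 = -1.
v=19: a=19^0·(≡7), b=19^-2·(≡11) mod 19; (7|19)=+1, (11|19)=+1; (−1)^{0·-2·9}·(+1)^-2·(+1)^0 = +1.
v=23: a=23^1·(≡5), b=23^0·(≡4) mod 23; (5|23)=-1, (4|23)=+1; (−1)^{1·0·11}·(-1)^0·(+1)^1 = +1.
v=∞: 253 > 0 and -15 < 0  ⇒  (a,b)_∞ = +1.
v=7: a=7^-2·(≡4), b=7^0·(≡5) mod 7; (4|7)=+1, (5|7)=-1; (−1)^{-2·0·3}·(+1)^0·(-1)^-2 = +1.
|Ram(253, -15)| = 2, even; anisotropic at {5, 11}.

[5, 11]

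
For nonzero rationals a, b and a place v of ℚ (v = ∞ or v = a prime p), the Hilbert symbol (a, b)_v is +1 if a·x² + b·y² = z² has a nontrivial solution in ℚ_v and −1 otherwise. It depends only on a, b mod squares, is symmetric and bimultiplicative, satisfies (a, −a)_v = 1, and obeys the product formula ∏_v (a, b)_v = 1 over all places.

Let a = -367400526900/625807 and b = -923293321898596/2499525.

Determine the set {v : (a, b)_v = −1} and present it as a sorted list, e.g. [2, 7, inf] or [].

Mod squares: a ≡ -307923, b ≡ -207669. Check v ∈ {∞, 2, 3, 5, 7, 11, 13, 17, 19, 23, 29, 31, 43}.
v=13: a=13^-2·(≡2), b=13^0·(≡7) mod 13; (2|13)=-1, (7|13)=-1; (−1)^{-2·0·6}·(-1)^0·(-1)^-2 = +1.
v=5: a=5^2·(≡2), b=5^-2·(≡4) mod 5; (2|5)=-1, (4|5)=+1; (−1)^{2·-2·2}·(-1)^-2·(+1)^2 = +1.
v=7: a=7^-1·(≡5), b=7^-1·(≡6) mod 7; (5|7)=-1, (6|7)=-1; (−1)^{-1·-1·3}·(-1)^-1·(-1)^-1 = -1.
v=29: a=29^0·(≡25), b=29^1·(≡18) mod 29; (25|29)=+1, (18|29)=-1; (−1)^{0·1·14}·(+1)^1·(-1)^0 = +1.
v=23: a=23^-2·(≡18), b=23^-2·(≡17) mod 23; (18|23)=+1, (17|23)=-1; (−1)^{-2·-2·11}·(+1)^-2·(-1)^-2 = +1.
v=2: v_2(a)=2, v_2(b)=2; units ≡ 5, 3 (mod 8); ε·ε+αω+βω = 0·1+2·1+2·1 ≡ 0  ⇒  (a,b)_2 = +1.
v=31: a=31^1·(≡25), b=31^1·(≡28) mod 31; (25|31)=+1, (28|31)=+1; (−1)^{1·1·15}·(+1)^1·(+1)^1 = -1.
v=19: a=19^0·(≡15), b=19^2·(≡6) mod 19; (15|19)=-1, (6|19)=+1; (−1)^{0·2·9}·(-1)^2·(+1)^0 = +1.
v=11: a=11^1·(≡2), b=11^3·(≡10) mod 11; (2|11)=-1, (10|11)=-1; (−1)^{1·3·5}·(-1)^3·(-1)^1 = -1.
v=43: a=43^1·(≡3), b=43^2·(≡16) mod 43; (3|43)=-1, (16|43)=+1; (−1)^{1·2·21}·(-1)^2·(+1)^1 = +1.
v=∞: -307923 < 0 and -207669 < 0  ⇒  (a,b)_∞ = -1.
v=17: a=17^4·(≡1), b=17^2·(≡14) mod 17; (1|17)=+1, (14|17)=-1; (−1)^{4·2·8}·(+1)^2·(-1)^4 = +1.
v=3: a=3^1·(≡1), b=3^-3·(≡2) mod 3; (1|3)=+1, (2|3)=-1; (−1)^{1·-3·1}·(+1)^-3·(-1)^1 = +1.
|Ram(-307923, -207669)| = 4, even; anisotropic at {7, 11, 31, ∞}.

[7, 11, 31, inf]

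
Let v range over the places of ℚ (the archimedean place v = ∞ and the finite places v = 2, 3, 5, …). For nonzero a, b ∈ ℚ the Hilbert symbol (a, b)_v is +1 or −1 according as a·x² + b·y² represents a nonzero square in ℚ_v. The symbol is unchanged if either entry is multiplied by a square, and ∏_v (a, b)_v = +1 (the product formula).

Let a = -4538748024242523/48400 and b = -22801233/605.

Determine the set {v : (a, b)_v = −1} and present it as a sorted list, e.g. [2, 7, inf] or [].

[5, inf]

(a, b) ≡ (-3, -1365) mod (ℚ^×)²; places V = {2, 3, 5, 7, 11, 13, 17, 29, ∞}.
(a,b)_11: α=-2, u≡2; β=-2, v≡8 (mod 11); (2|11)=-1, (8|11)=-1; sign (−1)^0·-1^-2·-1^-2 = +1.
(a,b)_13: α=2, u≡1; β=1, v≡12 (mod 13); (1|13)=+1, (12|13)=+1; sign (−1)^0·+1^1·+1^2 = +1.
(a,b)_3: α=3, u≡2; β=1, v≡1 (mod 3); (2|3)=-1, (1|3)=+1; sign (−1)^1·-1^1·+1^3 = +1.
(a,b)_29: α=2, u≡3; β=0, v≡3 (mod 29); (3|29)=-1, (3|29)=-1; sign (−1)^0·-1^0·-1^2 = +1.
(a,b)_5: α=-2, u≡2; β=-1, v≡2 (mod 5); (2|5)=-1, (2|5)=-1; sign (−1)^0·-1^-1·-1^-2 = -1.
(a,b)_7: α=2, u≡4; β=1, v≡4 (mod 7); (4|7)=+1, (4|7)=+1; sign (−1)^0·+1^1·+1^2 = +1.
(a,b)_2: α=-4, β=0; u≡5, v≡3 (mod 8); ε(u)ε(v)=0·1, αω(v)=-4·1, βω(u)=0·1; sum ≡ 0  ⇒  +1.
(a,b)_∞: sgn(-3)=−, sgn(-1365)=−, so -1.
(a,b)_17: α=6, u≡10; β=4, v≡5 (mod 17); (10|17)=-1, (5|17)=-1; sign (−1)^0·-1^4·-1^6 = +1.
Ram(-3, -1365) = {5, ∞}; no ℚ_5-point on the conic.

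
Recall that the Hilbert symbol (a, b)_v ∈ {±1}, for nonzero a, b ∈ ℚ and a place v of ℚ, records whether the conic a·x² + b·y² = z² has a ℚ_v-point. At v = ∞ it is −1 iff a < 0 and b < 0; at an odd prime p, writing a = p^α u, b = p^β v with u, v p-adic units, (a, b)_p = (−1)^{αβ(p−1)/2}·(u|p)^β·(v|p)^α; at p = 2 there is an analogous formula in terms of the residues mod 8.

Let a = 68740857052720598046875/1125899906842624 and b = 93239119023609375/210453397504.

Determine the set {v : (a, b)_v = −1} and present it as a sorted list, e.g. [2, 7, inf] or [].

[2, 29]

Mod squares: a ≡ 899, b ≡ 31. Check v ∈ {∞, 2, 3, 5, 7, 29, 31, 41}.
v=7: a=7^2·(≡3), b=7^-2·(≡3) mod 7; (3|7)=-1, (3|7)=-1; (−1)^{2·-2·3}·(-1)^-2·(-1)^2 = +1.
v=31: a=31^1·(≡23), b=31^1·(≡19) mod 31; (23|31)=-1, (19|31)=+1; (−1)^{1·1·15}·(-1)^1·(+1)^1 = +1.
v=29: a=29^3·(≡11), b=29^2·(≡14) mod 29; (11|29)=-1, (14|29)=-1; (−1)^{3·2·14}·(-1)^2·(-1)^3 = -1.
v=41: a=41^6·(≡11), b=41^4·(≡25) mod 41; (11|41)=-1, (25|41)=+1; (−1)^{6·4·20}·(-1)^4·(+1)^6 = +1.
v=∞: 899 > 0 and 31 > 0  ⇒  (a,b)_∞ = +1.
v=5: a=5^8·(≡4), b=5^6·(≡4) mod 5; (4|5)=+1, (4|5)=+1; (−1)^{8·6·2}·(+1)^6·(+1)^8 = +1.
v=2: v_2(a)=-50, v_2(b)=-32; units ≡ 3, 7 (mod 8); ε·ε+αω+βω = 1·1+-50·0+-32·1 ≡ 1  ⇒  (a,b)_2 = -1.
v=3: a=3^0·(≡2), b=3^4·(≡1) mod 3; (2|3)=-1, (1|3)=+1; (−1)^{0·4·1}·(-1)^4·(+1)^0 = +1.
(899, 31 / ℚ) ramifies at {2, 29}: a division algebra.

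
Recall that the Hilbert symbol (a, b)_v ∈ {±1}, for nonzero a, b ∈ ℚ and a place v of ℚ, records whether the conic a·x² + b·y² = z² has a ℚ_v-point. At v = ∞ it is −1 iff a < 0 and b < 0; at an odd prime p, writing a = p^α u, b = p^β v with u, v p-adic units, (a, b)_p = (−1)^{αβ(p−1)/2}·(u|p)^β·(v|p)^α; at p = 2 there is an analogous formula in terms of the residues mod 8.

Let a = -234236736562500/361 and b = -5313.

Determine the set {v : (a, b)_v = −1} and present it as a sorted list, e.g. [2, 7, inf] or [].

(a, b) ≡ (-1785, -5313) mod (ℚ^×)²; places V = {2, 3, 5, 7, 11, 17, 19, 23, ∞}.
(a,b)_11: α=0, u≡6; β=1, v≡1 (mod 11); (6|11)=-1, (1|11)=+1; sign (−1)^0·-1^1·+1^0 = -1.
(a,b)_23: α=2, u≡4; β=1, v≡22 (mod 23); (4|23)=+1, (22|23)=-1; sign (−1)^0·+1^1·-1^2 = +1.
(a,b)_17: α=1, u≡6; β=0, v≡8 (mod 17); (6|17)=-1, (8|17)=+1; sign (−1)^0·-1^0·+1^1 = +1.
(a,b)_3: α=5, u≡2; β=1, v≡2 (mod 3); (2|3)=-1, (2|3)=-1; sign (−1)^1·-1^1·-1^5 = -1.
(a,b)_2: α=2, β=0; u≡7, v≡7 (mod 8); ε(u)ε(v)=1·1, αω(v)=2·0, βω(u)=0·0; sum ≡ 1  ⇒  -1.
(a,b)_19: α=-2, u≡16; β=0, v≡7 (mod 19); (16|19)=+1, (7|19)=+1; sign (−1)^0·+1^0·+1^-2 = +1.
(a,b)_5: α=7, u≡2; β=0, v≡2 (mod 5); (2|5)=-1, (2|5)=-1; sign (−1)^0·-1^0·-1^7 = -1.
(a,b)_7: α=3, u≡1; β=1, v≡4 (mod 7); (1|7)=+1, (4|7)=+1; sign (−1)^1·+1^1·+1^3 = -1.
(a,b)_∞: sgn(-1785)=−, sgn(-5313)=−, so -1.
|Ram(-1785, -5313)| = 6, even; anisotropic at {2, 3, 5, 7, 11, ∞}.

[2, 3, 5, 7, 11, inf]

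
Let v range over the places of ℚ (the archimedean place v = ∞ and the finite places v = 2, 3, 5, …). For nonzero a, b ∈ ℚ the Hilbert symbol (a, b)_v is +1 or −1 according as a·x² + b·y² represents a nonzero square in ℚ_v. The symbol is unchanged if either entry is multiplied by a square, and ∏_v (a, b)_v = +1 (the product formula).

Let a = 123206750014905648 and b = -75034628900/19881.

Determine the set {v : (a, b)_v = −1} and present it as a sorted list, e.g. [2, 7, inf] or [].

[2, 7, 23, 31]

Mod squares: a ≡ 62871627, b ≡ -3689. Check v ∈ {∞, 2, 3, 5, 7, 11, 13, 17, 19, 23, 31, 41, 47}.
v=19: a=19^1·(≡10), b=19^0·(≡17) mod 19; (10|19)=-1, (17|19)=+1; (−1)^{1·0·9}·(-1)^0·(+1)^1 = +1.
v=41: a=41^0·(≡27), b=41^2·(≡9) mod 41; (27|41)=-1, (9|41)=+1; (−1)^{0·2·20}·(-1)^2·(+1)^0 = +1.
v=5: a=5^0·(≡3), b=5^2·(≡4) mod 5; (3|5)=-1, (4|5)=+1; (−1)^{0·2·2}·(-1)^2·(+1)^0 = +1.
v=2: v_2(a)=4, v_2(b)=2; units ≡ 3, 7 (mod 8); ε·ε+αω+βω = 1·1+4·0+2·1 ≡ 1  ⇒  (a,b)_2 = -1.
v=∞: 62871627 > 0 and -3689 < 0  ⇒  (a,b)_∞ = +1.
v=7: a=7^3·(≡6), b=7^1·(≡6) mod 7; (6|7)=-1, (6|7)=-1; (−1)^{3·1·3}·(-1)^1·(-1)^3 = -1.
v=23: a=23^1·(≡20), b=23^0·(≡19) mod 23; (20|23)=-1, (19|23)=-1; (−1)^{1·0·11}·(-1)^0·(-1)^1 = -1.
v=47: a=47^0·(≡42), b=47^-2·(≡42) mod 47; (42|47)=+1, (42|47)=+1; (−1)^{0·-2·23}·(+1)^-2·(+1)^0 = +1.
v=11: a=11^0·(≡3), b=11^2·(≡2) mod 11; (3|11)=+1, (2|11)=-1; (−1)^{0·2·5}·(+1)^2·(-1)^0 = +1.
v=3: a=3^3·(≡1), b=3^-2·(≡1) mod 3; (1|3)=+1, (1|3)=+1; (−1)^{3·-2·1}·(+1)^-2·(+1)^3 = +1.
v=17: a=17^3·(≡16), b=17^1·(≡4) mod 17; (16|17)=+1, (4|17)=+1; (−1)^{3·1·8}·(+1)^1·(+1)^3 = +1.
v=13: a=13^1·(≡2), b=13^0·(≡4) mod 13; (2|13)=-1, (4|13)=+1; (−1)^{1·0·6}·(-1)^0·(+1)^1 = +1.
v=31: a=31^3·(≡16), b=31^1·(≡4) mod 31; (16|31)=+1, (4|31)=+1; (−1)^{3·1·15}·(+1)^1·(+1)^3 = -1.
Ram(62871627, -3689) = {2, 7, 23, 31}; no ℚ_2-point on the conic.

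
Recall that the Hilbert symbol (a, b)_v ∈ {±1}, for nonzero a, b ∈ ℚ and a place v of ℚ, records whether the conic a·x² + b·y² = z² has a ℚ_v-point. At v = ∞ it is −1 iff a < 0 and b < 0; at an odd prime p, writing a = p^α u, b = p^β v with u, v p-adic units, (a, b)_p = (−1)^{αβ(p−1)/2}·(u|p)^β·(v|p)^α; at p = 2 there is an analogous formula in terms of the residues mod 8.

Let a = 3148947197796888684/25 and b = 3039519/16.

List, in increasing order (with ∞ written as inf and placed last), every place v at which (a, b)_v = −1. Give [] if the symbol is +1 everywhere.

[2, 3, 23, 31, 37, 47]

(a, b) ≡ (1739, 62031) mod (ℚ^×)²; places V = {2, 3, 5, 7, 23, 29, 31, 37, 47, ∞}.
(a,b)_37: α=1, u≡3; β=0, v≡5 (mod 37); (3|37)=+1, (5|37)=-1; sign (−1)^0·+1^0·-1^1 = -1.
(a,b)_7: α=6, u≡6; β=2, v≡2 (mod 7); (6|7)=-1, (2|7)=+1; sign (−1)^0·-1^2·+1^6 = +1.
(a,b)_3: α=2, u≡2; β=1, v≡1 (mod 3); (2|3)=-1, (1|3)=+1; sign (−1)^0·-1^1·+1^2 = -1.
(a,b)_∞: sgn(1739)=+, sgn(62031)=+, so +1.
(a,b)_2: α=2, β=-4; u≡3, v≡7 (mod 8); ε(u)ε(v)=1·1, αω(v)=2·0, βω(u)=-4·1; sum ≡ 1  ⇒  -1.
(a,b)_23: α=2, u≡7; β=1, v≡4 (mod 23); (7|23)=-1, (4|23)=+1; sign (−1)^0·-1^1·+1^2 = -1.
(a,b)_29: α=2, u≡7; β=1, v≡13 (mod 29); (7|29)=+1, (13|29)=+1; sign (−1)^0·+1^1·+1^2 = +1.
(a,b)_31: α=2, u≡13; β=1, v≡23 (mod 31); (13|31)=-1, (23|31)=-1; sign (−1)^0·-1^1·-1^2 = -1.
(a,b)_5: α=-2, u≡4; β=0, v≡4 (mod 5); (4|5)=+1, (4|5)=+1; sign (−1)^0·+1^0·+1^-2 = +1.
(a,b)_47: α=1, u≡16; β=0, v≡40 (mod 47); (16|47)=+1, (40|47)=-1; sign (−1)^0·+1^0·-1^1 = -1.
|Ram(1739, 62031)| = 6, even; anisotropic at {2, 3, 23, 31, 37, 47}.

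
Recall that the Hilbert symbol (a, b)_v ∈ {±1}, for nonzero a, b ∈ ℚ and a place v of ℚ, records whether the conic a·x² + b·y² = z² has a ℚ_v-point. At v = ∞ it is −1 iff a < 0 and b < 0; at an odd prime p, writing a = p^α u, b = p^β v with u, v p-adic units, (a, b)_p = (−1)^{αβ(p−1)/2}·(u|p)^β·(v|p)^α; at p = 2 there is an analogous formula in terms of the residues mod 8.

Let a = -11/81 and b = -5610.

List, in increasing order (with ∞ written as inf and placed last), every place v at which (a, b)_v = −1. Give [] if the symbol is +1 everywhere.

(a, b) ≡ (-11, -5610) mod (ℚ^×)²; places V = {2, 3, 5, 11, 17, ∞}.
(a,b)_11: α=1, u≡8; β=1, v≡7 (mod 11); (8|11)=-1, (7|11)=-1; sign (−1)^1·-1^1·-1^1 = -1.
(a,b)_17: α=0, u≡7; β=1, v≡10 (mod 17); (7|17)=-1, (10|17)=-1; sign (−1)^0·-1^1·-1^0 = -1.
(a,b)_3: α=-4, u≡1; β=1, v≡2 (mod 3); (1|3)=+1, (2|3)=-1; sign (−1)^0·+1^1·-1^-4 = +1.
(a,b)_∞: sgn(-11)=−, sgn(-5610)=−, so -1.
(a,b)_5: α=0, u≡4; β=1, v≡3 (mod 5); (4|5)=+1, (3|5)=-1; sign (−1)^0·+1^1·-1^0 = +1.
(a,b)_2: α=0, β=1; u≡5, v≡3 (mod 8); ε(u)ε(v)=0·1, αω(v)=0·1, βω(u)=1·1; sum ≡ 1  ⇒  -1.
Ram(-11, -5610) = {2, 11, 17, ∞}; no ℚ_2-point on the conic.

[2, 11, 17, inf]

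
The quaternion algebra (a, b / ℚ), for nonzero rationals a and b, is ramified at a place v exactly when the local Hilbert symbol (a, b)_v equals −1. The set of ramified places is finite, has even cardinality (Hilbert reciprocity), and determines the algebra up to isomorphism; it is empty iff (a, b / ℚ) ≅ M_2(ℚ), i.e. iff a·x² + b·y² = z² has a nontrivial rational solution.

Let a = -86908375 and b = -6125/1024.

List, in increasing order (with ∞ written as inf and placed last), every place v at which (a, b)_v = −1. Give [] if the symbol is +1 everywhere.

Mod squares: a ≡ -3476335, b ≡ -5. Check v ∈ {∞, 2, 5, 7, 19, 23, 37, 43}.
v=43: a=43^1·(≡4), b=43^0·(≡40) mod 43; (4|43)=+1, (40|43)=+1; (−1)^{1·0·21}·(+1)^0·(+1)^1 = +1.
v=19: a=19^1·(≡11), b=19^0·(≡13) mod 19; (11|19)=+1, (13|19)=-1; (−1)^{1·0·9}·(+1)^0·(-1)^1 = -1.
v=37: a=37^1·(≡33), b=37^0·(≡14) mod 37; (33|37)=+1, (14|37)=-1; (−1)^{1·0·18}·(+1)^0·(-1)^1 = -1.
v=5: a=5^3·(≡3), b=5^3·(≡4) mod 5; (3|5)=-1, (4|5)=+1; (−1)^{3·3·2}·(-1)^3·(+1)^3 = -1.
v=∞: -3476335 < 0 and -5 < 0  ⇒  (a,b)_∞ = -1.
v=23: a=23^1·(≡22), b=23^0·(≡9) mod 23; (22|23)=-1, (9|23)=+1; (−1)^{1·0·11}·(-1)^0·(+1)^1 = +1.
v=7: a=7^0·(≡6), b=7^2·(≡4) mod 7; (6|7)=-1, (4|7)=+1; (−1)^{0·2·3}·(-1)^2·(+1)^0 = +1.
v=2: v_2(a)=0, v_2(b)=-10; units ≡ 1, 3 (mod 8); ε·ε+αω+βω = 0·1+0·1+-10·0 ≡ 0  ⇒  (a,b)_2 = +1.
|Ram(-3476335, -5)| = 4, even; anisotropic at {5, 19, 37, ∞}.

[5, 19, 37, inf]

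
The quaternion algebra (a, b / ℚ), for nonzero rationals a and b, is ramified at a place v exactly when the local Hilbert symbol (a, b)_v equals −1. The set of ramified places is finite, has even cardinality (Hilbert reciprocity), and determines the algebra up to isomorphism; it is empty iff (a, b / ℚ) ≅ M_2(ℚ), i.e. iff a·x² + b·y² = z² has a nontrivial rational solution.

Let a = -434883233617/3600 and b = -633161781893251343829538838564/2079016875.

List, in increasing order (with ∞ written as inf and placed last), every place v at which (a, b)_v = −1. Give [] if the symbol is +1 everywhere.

[3, 19, 41, inf]

(a, b) ≡ (-29233, -51243) mod (ℚ^×)²; places V = {2, 3, 5, 7, 13, 19, 23, 29, 31, 41, ∞}.
(a,b)_19: α=2, u≡13; β=5, v≡5 (mod 19); (13|19)=-1, (5|19)=+1; sign (−1)^0·-1^5·+1^2 = -1.
(a,b)_13: α=0, u≡1; β=-2, v≡1 (mod 13); (1|13)=+1, (1|13)=+1; sign (−1)^0·+1^-2·+1^0 = +1.
(a,b)_7: α=2, u≡5; β=6, v≡4 (mod 7); (5|7)=-1, (4|7)=+1; sign (−1)^0·-1^6·+1^2 = +1.
(a,b)_∞: sgn(-29233)=−, sgn(-51243)=−, so -1.
(a,b)_23: α=1, u≡10; β=2, v≡8 (mod 23); (10|23)=-1, (8|23)=+1; sign (−1)^0·-1^2·+1^1 = +1.
(a,b)_31: α=1, u≡1; β=3, v≡23 (mod 31); (1|31)=+1, (23|31)=-1; sign (−1)^1·+1^3·-1^1 = +1.
(a,b)_3: α=-2, u≡2; β=-9, v≡1 (mod 3); (2|3)=-1, (1|3)=+1; sign (−1)^0·-1^-9·+1^-2 = -1.
(a,b)_5: α=-2, u≡2; β=-4, v≡3 (mod 5); (2|5)=-1, (3|5)=-1; sign (−1)^0·-1^-4·-1^-2 = +1.
(a,b)_29: α=2, u≡22; β=5, v≡17 (mod 29); (22|29)=+1, (17|29)=-1; sign (−1)^0·+1^5·-1^2 = +1.
(a,b)_41: α=1, u≡18; β=2, v≡26 (mod 41); (18|41)=+1, (26|41)=-1; sign (−1)^0·+1^2·-1^1 = -1.
(a,b)_2: α=-4, β=2; u≡7, v≡5 (mod 8); ε(u)ε(v)=1·0, αω(v)=-4·1, βω(u)=2·0; sum ≡ 0  ⇒  +1.
Ram(-29233, -51243) = {3, 19, 41, ∞}; no ℚ_3-point on the conic.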